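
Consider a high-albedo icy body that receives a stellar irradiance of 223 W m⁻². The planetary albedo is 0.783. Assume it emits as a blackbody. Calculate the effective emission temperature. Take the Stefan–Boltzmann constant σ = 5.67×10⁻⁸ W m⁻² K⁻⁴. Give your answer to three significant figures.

121 K

Absorbed flux (global mean): S(1−α)/4 = 223.0·0.217/4 = 12.10 W m⁻².
Set σT⁴ = 12.10 → T = (12.10/σ)^(1/4) = 120.9 K.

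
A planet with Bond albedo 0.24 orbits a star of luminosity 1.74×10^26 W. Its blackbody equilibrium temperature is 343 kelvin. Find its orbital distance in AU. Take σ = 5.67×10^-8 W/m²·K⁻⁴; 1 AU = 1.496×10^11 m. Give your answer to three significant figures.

0.387 AU

The flux needed for this T is 4σT⁴/(1−0.24) = 4131 W/m².
From L = 4πd²S, d = √(1.74×10^26/(4π·4131)) = 5.790×10^10 m = 0.3870 AU.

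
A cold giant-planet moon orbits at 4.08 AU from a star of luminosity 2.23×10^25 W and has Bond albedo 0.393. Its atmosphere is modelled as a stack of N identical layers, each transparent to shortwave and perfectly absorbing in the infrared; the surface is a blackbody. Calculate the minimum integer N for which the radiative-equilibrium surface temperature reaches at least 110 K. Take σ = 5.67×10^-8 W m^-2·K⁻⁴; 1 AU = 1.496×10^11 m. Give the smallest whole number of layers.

Orbital distance: d = 4.08 AU = 6.104×10^11 m.
Spreading L over a sphere of radius d: S = 2.23×10^25/(4π·6.10×10^11²) = 4.763 W m^-2.
Top-of-atmosphere balance: σT_e⁴ = S(1−α)/4 = 0.7228 W m^-2 → T_e = 59.75 K.
T_s = (N+1)^(1/4)·T_e ≥ 110 K requires N+1 ≥ (T_s/T_e)⁴ = (110/59.75)⁴ = 11.485.
So N ≥ 10.485; the smallest integer is N = 11.

11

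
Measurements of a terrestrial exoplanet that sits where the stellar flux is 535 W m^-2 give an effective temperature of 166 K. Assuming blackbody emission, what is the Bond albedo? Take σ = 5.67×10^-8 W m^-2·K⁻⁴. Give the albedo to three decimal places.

Rearranging the radiative balance, α = 1 − 4σT⁴/S.
σT⁴ = 43.05 W m^-2, so 4σT⁴ = 172.2 W m^-2.
Hence α = 1 − 172.2/535.0 = 0.6781.

0.678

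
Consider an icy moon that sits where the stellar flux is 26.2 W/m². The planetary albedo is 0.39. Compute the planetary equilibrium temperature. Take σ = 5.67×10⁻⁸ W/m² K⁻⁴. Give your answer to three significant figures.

91.6 K

The planet absorbs (1−α)S over its disc πR² and re-emits over 4πR², so the mean absorbed flux is (1−0.39)·26.20/4 = 3.995 W/m².
Set σT⁴ = 3.995 → T = (3.995/σ)^(1/4) = 91.62 K.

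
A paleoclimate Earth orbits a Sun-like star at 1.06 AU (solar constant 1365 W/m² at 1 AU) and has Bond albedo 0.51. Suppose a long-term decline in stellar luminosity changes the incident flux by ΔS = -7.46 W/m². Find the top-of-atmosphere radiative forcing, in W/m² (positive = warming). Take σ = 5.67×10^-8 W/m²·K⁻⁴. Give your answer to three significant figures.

Irradiance scales as 1/d², so S = 1365 W/m² × (1/1.06)² = 1215 W/m².
Only a fraction (1−α) is absorbed and it's spread over 4πR², so ΔF = (1−α)ΔS/4 = -0.9138 W/m².

-0.914 W/m²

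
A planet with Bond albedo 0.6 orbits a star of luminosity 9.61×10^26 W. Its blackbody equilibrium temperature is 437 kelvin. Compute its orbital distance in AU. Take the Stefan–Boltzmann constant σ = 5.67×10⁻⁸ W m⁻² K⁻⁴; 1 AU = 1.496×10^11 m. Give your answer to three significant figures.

0.407 AU

The flux needed for this T is 4σT⁴/(1−0.6) = 20680 W m⁻².
Then d = [L/(4πS)]^(1/2) = 6.081×10^10 m, i.e. 0.4065 AU.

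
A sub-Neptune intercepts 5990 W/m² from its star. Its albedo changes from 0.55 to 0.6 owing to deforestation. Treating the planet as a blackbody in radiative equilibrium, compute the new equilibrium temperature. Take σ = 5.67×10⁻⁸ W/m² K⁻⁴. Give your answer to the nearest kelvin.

321 K

With the new albedo, S(1−α₂)/4 = 599.0 W/m², so T₂ = 320.6 K.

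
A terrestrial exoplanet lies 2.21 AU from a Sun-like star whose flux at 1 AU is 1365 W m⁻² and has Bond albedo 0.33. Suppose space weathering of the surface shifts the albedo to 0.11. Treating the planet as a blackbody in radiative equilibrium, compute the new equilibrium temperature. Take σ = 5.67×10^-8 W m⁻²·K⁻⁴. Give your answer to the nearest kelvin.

Irradiance scales as 1/d², so S = 1365 W m⁻² × (1/2.21)² = 279.5 W m⁻².
New equilibrium: T₂ = [(1−0.11)·279.5/(4σ)]^(1/4) = 182.0 K.

182 kelvin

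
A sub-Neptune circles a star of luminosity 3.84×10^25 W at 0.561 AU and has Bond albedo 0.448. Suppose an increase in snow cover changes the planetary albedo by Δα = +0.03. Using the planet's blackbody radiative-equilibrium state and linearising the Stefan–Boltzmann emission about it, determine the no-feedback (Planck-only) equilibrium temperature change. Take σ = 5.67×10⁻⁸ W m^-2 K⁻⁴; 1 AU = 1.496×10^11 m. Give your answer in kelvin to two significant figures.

Orbital distance: d = 0.561 AU = 8.393×10^10 m.
Flux at the orbit: S = L/(4πd²) = 3.84×10^25/(4π·(8.39×10^10)²) = 433.8 W m^-2.
Unperturbed T_e = [433.8·(1−0.448)/(4σ)]^¼ = 180.3 K.
TOA radiative forcing: ΔF = −S·Δα/4 = −433.8·(+0.03)/4 = -3.254 W m^-2.
The Planck feedback parameter is 4σT_e³ = 1.329 W m^-2/K.
Hence the no-feedback warming is ΔF/(4σT_e³) = -2.45 K.

-2.4 kelvin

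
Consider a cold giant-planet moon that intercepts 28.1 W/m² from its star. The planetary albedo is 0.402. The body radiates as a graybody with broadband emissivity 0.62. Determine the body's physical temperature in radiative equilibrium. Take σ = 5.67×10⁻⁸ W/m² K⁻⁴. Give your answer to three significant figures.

Absorbed flux (global mean): S(1−α)/4 = 28.10·0.598/4 = 4.201 W/m².
Equating to εσT⁴ with ε = 0.62: T = (4.201/0.62σ)^(1/4) = 104.6 K.

105 K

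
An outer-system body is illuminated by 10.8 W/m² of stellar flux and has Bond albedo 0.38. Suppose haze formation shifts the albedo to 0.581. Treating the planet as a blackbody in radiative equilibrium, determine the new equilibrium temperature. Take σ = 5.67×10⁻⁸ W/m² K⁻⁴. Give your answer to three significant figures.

With the new albedo, S(1−α₂)/4 = 1.131 W/m², so T₂ = 66.83 K.

66.8 kelvin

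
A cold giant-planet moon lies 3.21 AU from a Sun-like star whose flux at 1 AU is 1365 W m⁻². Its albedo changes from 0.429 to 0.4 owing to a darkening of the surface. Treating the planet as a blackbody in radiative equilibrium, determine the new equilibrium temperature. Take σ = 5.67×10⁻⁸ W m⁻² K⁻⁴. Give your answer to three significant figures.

Flux at the orbit: S = 1365/(3.21)² = 132.5 W m⁻².
With the new albedo, S(1−α₂)/4 = 19.87 W m⁻², so T₂ = 136.8 K.

137 K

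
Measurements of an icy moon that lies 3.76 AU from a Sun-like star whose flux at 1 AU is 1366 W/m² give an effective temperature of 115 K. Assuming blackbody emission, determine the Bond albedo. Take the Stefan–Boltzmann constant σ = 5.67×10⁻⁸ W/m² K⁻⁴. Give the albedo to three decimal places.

Irradiance scales as 1/d², so S = 1366 W/m² × (1/3.76)² = 96.62 W/m².
From σT⁴ = S(1−α)/4 we invert for α: 1−α = 4σT⁴/S.
4σT⁴ = 4·5.67×10⁻⁸·(115)⁴ = 39.67 W/m².
1−α = 39.67/96.62 = 0.4105, so α = 0.5895.

0.589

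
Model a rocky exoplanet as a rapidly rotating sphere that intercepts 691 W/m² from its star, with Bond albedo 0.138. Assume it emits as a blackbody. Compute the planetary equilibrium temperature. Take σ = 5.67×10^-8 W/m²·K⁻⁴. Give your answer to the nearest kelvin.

226 K

The planet absorbs (1−α)S over its disc πR² and re-emits over 4πR², so the mean absorbed flux is (1−0.138)·691.0/4 = 148.9 W/m².
Set σT⁴ = 148.9 → T = (148.9/σ)^(1/4) = 226.4 K.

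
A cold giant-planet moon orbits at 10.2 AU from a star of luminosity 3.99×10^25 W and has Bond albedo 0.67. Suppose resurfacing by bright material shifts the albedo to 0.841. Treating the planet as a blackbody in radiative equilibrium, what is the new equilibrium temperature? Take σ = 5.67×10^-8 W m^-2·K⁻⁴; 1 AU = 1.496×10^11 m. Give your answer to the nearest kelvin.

31 K

d = 10.2 × 1.496×10^11 m = 1.526×10^12 m.
Flux at the orbit: S = L/(4πd²) = 3.99×10^25/(4π·(1.53×10^12)²) = 1.364 W m^-2.
With the new albedo, S(1−α₂)/4 = 0.05420 W m^-2, so T₂ = 31.27 K.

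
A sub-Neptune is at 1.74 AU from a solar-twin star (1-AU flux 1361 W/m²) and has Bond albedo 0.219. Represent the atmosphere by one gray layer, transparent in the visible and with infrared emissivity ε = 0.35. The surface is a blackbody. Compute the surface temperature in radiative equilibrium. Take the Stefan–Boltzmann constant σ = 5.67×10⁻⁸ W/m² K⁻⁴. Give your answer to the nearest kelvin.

Flux at the orbit: S = 1361/(1.74)² = 449.5 W/m².
At the top of the atmosphere, σT_e⁴ = S(1−α)/4 = 87.77 W/m², giving T_e = 198.4 K.
For a single slab of emissivity ε, T_s⁴ = 2T_e⁴/(2−ε); thus T_s = 198.4·(1.212)^(1/4) = 208.1 K.

208 kelvin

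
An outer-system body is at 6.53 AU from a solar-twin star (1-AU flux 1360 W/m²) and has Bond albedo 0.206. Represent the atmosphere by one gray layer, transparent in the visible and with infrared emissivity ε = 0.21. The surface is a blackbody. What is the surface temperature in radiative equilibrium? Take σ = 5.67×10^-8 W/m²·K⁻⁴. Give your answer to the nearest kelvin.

106 K

Irradiance scales as 1/d², so S = 1360 W/m² × (1/6.53)² = 31.89 W/m².
At the top of the atmosphere, σT_e⁴ = S(1−α)/4 = 6.331 W/m², giving T_e = 102.8 K.
For a single slab of emissivity ε, T_s⁴ = 2T_e⁴/(2−ε); thus T_s = 102.8·(1.117)^(1/4) = 105.7 K.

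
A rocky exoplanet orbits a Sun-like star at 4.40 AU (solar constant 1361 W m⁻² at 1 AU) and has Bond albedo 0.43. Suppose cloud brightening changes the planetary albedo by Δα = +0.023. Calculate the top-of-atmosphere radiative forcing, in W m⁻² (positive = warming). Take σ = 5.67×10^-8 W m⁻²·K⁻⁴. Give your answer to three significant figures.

Flux at the orbit: S = 1361/(4.40)² = 70.30 W m⁻².
TOA radiative forcing: ΔF = −S·Δα/4 = −70.30·(+0.023)/4 = -0.4042 W m⁻².

-0.404 W m⁻²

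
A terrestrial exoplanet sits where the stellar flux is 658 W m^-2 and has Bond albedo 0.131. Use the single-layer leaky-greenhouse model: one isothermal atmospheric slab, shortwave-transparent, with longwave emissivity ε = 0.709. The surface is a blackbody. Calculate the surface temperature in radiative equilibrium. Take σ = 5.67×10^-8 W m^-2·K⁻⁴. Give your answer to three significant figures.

250 kelvin

At the top of the atmosphere, σT_e⁴ = S(1−α)/4 = 143.0 W m^-2, giving T_e = 224.1 K.
Surface balance with a leaky layer gives σT_s⁴ = σT_e⁴·2/(2−ε), so T_s = T_e·[2/(2−0.709)]^(1/4) = 250.0 K.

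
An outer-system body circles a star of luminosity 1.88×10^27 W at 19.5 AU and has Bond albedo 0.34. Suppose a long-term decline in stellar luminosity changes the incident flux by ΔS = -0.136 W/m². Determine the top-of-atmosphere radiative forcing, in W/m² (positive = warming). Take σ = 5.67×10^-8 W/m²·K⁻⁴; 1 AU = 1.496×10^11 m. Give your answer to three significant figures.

-0.0224 W/m²

Orbital distance: d = 19.5 AU = 2.917×10^12 m.
Spreading L over a sphere of radius d: S = 1.88×10^27/(4π·2.92×10^12²) = 17.58 W/m².
TOA radiative forcing: ΔF = (1−α)ΔS/4 = 0.66·(-0.136)/4 = -0.02244 W/m².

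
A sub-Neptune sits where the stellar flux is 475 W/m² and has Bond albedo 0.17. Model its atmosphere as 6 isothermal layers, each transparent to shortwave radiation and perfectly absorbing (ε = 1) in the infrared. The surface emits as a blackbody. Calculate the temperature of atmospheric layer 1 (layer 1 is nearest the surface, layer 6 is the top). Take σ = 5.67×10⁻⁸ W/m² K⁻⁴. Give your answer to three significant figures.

320 kelvin

Top-of-atmosphere balance: σT_e⁴ = S(1−α)/4 = 98.56 W/m² → T_e = 204.2 K.
Each opaque layer satisfies 2T_j⁴ = T_{j−1}⁴ + T_{j+1}⁴, giving T_k⁴ = (N+1−k)T_e⁴.
With k = 1: T_1 = (6+1−1)^¼·204.2 K = 319.6 K.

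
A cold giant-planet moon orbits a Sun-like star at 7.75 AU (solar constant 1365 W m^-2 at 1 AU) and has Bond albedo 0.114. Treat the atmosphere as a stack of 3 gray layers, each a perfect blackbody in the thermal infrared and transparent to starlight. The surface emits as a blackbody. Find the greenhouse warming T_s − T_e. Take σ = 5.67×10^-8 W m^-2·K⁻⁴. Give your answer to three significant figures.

Irradiance scales as 1/d², so S = 1365 W m^-2 × (1/7.75)² = 22.73 W m^-2.
Top-of-atmosphere balance: σT_e⁴ = S(1−α)/4 = 5.034 W m^-2 → T_e = 97.07 K.
T_s = (N+1)^(1/4)·T_e = 137.3 K.
So the greenhouse effect raises the surface by 137.3 − 97.07 = 40.21 K.

40.2 K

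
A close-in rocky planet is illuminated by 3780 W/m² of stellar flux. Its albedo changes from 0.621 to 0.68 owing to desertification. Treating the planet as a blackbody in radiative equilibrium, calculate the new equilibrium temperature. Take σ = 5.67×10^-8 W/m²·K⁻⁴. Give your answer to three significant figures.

270 K

T₂ = [S(1−α₂)/(4σ)]^(1/4) = [3780·0.32/(4σ)]^(1/4) = 270.2 K.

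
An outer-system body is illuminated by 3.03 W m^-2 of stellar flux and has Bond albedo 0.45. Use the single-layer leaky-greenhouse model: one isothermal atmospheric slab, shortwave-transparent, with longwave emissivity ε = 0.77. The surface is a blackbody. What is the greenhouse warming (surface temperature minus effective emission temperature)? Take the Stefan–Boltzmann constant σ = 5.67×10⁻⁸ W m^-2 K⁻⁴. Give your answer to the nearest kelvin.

At the top of the atmosphere, σT_e⁴ = S(1−α)/4 = 0.4166 W m^-2, giving T_e = 52.06 K.
The surface balance (absorbed SW + ε·downward IR = σT_s⁴) with T_a⁴ = T_s⁴/2 reduces to T_s = T_e·[2/(2−ε)]^¼ = 58.79 K.
The atmosphere warms the surface by 6.728 K.

7 kelvin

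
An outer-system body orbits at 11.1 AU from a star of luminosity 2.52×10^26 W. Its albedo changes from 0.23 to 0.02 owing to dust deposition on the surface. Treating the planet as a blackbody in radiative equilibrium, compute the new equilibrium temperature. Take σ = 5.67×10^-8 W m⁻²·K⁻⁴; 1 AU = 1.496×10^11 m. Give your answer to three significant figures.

74.9 K

d = 11.1 × 1.496×10^11 m = 1.661×10^12 m.
Spreading L over a sphere of radius d: S = 2.52×10^26/(4π·1.66×10^12²) = 7.272 W m⁻².
New equilibrium: T₂ = [(1−0.02)·7.272/(4σ)]^(1/4) = 74.87 K.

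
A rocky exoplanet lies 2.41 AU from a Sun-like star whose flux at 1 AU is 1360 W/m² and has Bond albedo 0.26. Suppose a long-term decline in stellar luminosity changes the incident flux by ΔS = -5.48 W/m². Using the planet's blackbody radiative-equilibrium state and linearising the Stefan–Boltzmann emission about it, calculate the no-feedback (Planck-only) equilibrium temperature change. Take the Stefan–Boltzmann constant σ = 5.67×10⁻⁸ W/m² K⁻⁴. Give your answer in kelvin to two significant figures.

By the inverse-square law, S = 1360/2.41² = 234.2 W/m².
Reference equilibrium: T_e = [S(1−α)/(4σ)]^(1/4) = 166.3 K.
TOA radiative forcing: ΔF = (1−α)ΔS/4 = 0.74·(-5.48)/4 = -1.014 W/m².
Planck response: λ_P = 4σT_e³ = 4·5.67×10⁻⁸·(166.3)³ = 1.042 W/m²/K.
Hence the no-feedback warming is ΔF/(4σT_e³) = -0.973 K.

-0.97 kelvin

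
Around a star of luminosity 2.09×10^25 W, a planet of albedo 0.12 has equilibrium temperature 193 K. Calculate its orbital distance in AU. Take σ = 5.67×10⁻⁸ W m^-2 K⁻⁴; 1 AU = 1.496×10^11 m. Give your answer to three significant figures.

Energy balance gives S = 4σT⁴/(1−α) = 357.6 W m^-2.
From L = 4πd²S, d = √(2.09×10^25/(4π·357.6)) = 6.820×10^10 m = 0.4559 AU.

0.456 AU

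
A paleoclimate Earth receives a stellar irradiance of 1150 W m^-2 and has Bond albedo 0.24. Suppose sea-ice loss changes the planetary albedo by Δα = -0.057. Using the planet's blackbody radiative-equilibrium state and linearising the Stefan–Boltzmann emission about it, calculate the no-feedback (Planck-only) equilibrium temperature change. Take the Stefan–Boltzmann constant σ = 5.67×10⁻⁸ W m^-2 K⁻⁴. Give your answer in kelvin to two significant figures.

4.7 K

Unperturbed T_e = [1150·(1−0.24)/(4σ)]^¼ = 249.2 K.
The change in absorbed flux is Δ[S(1−α)/4] = −SΔα/4 = 16.39 W m^-2.
The Planck feedback parameter is 4σT_e³ = 3.508 W m^-2/K.
ΔT₀ = ΔF/λ_P = 16.39/3.508 = 4.67 K.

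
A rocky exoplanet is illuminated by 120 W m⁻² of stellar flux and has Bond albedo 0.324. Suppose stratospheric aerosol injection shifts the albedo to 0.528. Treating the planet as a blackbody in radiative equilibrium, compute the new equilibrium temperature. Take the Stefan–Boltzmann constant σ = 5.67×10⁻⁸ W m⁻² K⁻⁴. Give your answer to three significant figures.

126 K

New equilibrium: T₂ = [(1−0.528)·120.0/(4σ)]^(1/4) = 125.7 K.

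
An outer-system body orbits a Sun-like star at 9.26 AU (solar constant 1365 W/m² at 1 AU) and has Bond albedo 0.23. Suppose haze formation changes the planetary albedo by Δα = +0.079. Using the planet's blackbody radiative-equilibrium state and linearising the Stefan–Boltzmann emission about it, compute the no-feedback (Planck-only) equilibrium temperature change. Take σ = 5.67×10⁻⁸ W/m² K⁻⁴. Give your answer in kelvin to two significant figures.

By the inverse-square law, S = 1365/9.26² = 15.92 W/m².
The baseline emission temperature is T_e = 85.74 K.
ΔF = −(S/4)Δα = −(15.92/4)×(+0.079) = -0.3144 W/m².
Linearising σT⁴ gives d(σT⁴)/dT = 4σT_e³ = 0.1430 W/m² per K.
Hence the no-feedback warming is ΔF/(4σT_e³) = -2.20 K.

-2.2 K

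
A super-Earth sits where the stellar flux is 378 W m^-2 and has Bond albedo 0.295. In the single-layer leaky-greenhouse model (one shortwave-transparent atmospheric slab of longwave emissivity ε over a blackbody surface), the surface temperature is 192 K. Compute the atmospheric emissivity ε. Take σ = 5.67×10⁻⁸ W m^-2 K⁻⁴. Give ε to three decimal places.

0.271

Effective temperature: T_e = [S(1−α)/(4σ)]^(1/4) = 185.1 K.
T_s⁴ = T_e⁴·2/(2−ε) → ε = 2 − 2(T_e/T_s)⁴ = 2 − 2·(185.1/192)⁴ = 0.2707.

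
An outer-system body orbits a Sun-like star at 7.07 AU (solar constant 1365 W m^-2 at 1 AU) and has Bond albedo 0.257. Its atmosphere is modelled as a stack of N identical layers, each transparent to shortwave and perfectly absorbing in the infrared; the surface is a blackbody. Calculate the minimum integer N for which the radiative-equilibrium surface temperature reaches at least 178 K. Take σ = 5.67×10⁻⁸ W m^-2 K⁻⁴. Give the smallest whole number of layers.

Flux at the orbit: S = 1365/(7.07)² = 27.31 W m^-2.
OLR = S(1−α)/4 = 5.073 W m^-2; the top layer radiates at T_e = 97.25 K.
Need (N+1)T_e⁴ ≥ T_s⁴, i.e. N+1 ≥ (178/97.25)⁴ = 11.221.
So N ≥ 10.221; the smallest integer is N = 11.

11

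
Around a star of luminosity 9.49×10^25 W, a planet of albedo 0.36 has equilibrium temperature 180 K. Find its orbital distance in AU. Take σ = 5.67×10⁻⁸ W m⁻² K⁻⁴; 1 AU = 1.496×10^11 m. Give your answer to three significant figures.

0.952 AU

Energy balance gives S = 4σT⁴/(1−α) = 372.0 W m⁻².
Then d = [L/(4πS)]^(1/2) = 1.425×10^11 m, i.e. 0.9524 AU.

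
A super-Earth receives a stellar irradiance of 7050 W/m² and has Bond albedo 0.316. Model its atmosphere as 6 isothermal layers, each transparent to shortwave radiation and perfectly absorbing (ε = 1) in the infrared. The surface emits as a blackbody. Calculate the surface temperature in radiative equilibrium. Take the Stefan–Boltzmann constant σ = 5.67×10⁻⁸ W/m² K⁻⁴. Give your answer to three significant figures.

621 K

The effective emission temperature is T_e = [S(1−α)/(4σ)]^¼ = 381.9 K.
Layer-by-layer balance gives σT_s⁴ = (N+1)σT_e⁴, so T_s = 7^¼·381.9 = 621.1 K.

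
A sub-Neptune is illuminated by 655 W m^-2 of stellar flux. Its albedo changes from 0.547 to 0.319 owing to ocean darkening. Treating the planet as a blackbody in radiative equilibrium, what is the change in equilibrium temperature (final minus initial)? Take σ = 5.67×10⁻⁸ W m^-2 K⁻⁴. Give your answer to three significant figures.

20.4 kelvin

Initial: T₁ = [S(1−0.547)/(4σ)]^(1/4) = 190.2 K.
With α = 0.319, T₂ = 210.6 K.
Change: 210.6 − 190.2 = 20.41 K.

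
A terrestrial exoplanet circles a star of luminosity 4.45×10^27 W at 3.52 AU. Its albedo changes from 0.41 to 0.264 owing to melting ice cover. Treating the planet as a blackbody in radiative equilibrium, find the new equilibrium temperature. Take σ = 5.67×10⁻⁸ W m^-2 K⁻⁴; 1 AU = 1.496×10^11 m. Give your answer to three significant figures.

254 kelvin

Orbital distance: d = 3.52 AU = 5.266×10^11 m.
Spreading L over a sphere of radius d: S = 4.45×10^27/(4π·5.27×10^11²) = 1277 W m^-2.
New equilibrium: T₂ = [(1−0.264)·1277/(4σ)]^(1/4) = 253.7 K.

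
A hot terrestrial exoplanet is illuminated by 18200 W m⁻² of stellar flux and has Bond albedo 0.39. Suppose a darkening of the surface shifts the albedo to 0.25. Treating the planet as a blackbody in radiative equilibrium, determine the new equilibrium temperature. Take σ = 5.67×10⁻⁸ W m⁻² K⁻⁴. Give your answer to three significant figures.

495 kelvin

T₂ = [S(1−α₂)/(4σ)]^(1/4) = [18200·0.75/(4σ)]^(1/4) = 495.3 K.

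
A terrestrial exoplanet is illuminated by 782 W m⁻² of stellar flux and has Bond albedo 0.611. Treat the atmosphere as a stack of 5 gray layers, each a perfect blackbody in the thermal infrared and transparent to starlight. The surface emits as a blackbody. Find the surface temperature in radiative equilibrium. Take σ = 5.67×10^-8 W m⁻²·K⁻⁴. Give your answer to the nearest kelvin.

OLR = S(1−α)/4 = 76.05 W m⁻²; the top layer radiates at T_e = 191.4 K.
With N = 5 opaque layers, T_s = (N+1)^(1/4)·T_e = 6^(1/4)·191.4 = 299.5 K.

300 kelvin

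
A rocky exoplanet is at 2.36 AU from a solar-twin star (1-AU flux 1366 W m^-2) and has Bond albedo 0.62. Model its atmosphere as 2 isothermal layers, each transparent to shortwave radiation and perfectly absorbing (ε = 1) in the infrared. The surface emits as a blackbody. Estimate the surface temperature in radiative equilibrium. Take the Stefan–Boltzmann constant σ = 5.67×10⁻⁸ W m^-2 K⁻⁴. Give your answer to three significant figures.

Flux at the orbit: S = 1366/(2.36)² = 245.3 W m^-2.
The effective emission temperature is T_e = [S(1−α)/(4σ)]^¼ = 142.4 K.
Layer-by-layer balance gives σT_s⁴ = (N+1)σT_e⁴, so T_s = 3^¼·142.4 = 187.4 K.

187 K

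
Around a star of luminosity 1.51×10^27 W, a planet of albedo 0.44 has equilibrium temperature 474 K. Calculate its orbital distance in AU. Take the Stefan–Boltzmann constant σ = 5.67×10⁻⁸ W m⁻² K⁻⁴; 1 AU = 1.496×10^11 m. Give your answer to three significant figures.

The flux needed for this T is 4σT⁴/(1−0.44) = 20440 W m⁻².
From L = 4πd²S, d = √(1.51×10^27/(4π·20440)) = 7.667×10^10 m = 0.5125 AU.

0.512 AU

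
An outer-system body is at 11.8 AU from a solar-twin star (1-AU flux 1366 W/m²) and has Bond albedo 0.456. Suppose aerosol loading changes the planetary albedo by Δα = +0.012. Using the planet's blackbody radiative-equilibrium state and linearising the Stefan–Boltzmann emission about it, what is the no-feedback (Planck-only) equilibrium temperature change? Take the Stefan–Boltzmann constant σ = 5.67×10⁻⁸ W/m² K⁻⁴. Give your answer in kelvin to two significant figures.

-0.38 K

Flux at the orbit: S = 1366/(11.8)² = 9.810 W/m².
Unperturbed T_e = [9.810·(1−0.456)/(4σ)]^¼ = 69.65 K.
TOA radiative forcing: ΔF = −S·Δα/4 = −9.810·(+0.012)/4 = -0.02943 W/m².
Planck response: λ_P = 4σT_e³ = 4·5.67×10⁻⁸·(69.65)³ = 0.07663 W/m²/K.
Hence the no-feedback warming is ΔF/(4σT_e³) = -0.384 K.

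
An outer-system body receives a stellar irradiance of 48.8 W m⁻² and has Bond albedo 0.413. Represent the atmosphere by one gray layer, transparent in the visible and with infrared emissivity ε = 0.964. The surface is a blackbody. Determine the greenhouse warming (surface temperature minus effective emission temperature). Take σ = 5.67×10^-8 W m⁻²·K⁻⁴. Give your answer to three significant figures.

18.9 kelvin

The planet radiates to space at T_e = [S(1−α)/(4σ)]^(1/4) = 106.0 K.
For a single slab of emissivity ε, T_s⁴ = 2T_e⁴/(2−ε); thus T_s = 106.0·(1.931)^(1/4) = 125.0 K.
Greenhouse warming: T_s − T_e = 18.95 K.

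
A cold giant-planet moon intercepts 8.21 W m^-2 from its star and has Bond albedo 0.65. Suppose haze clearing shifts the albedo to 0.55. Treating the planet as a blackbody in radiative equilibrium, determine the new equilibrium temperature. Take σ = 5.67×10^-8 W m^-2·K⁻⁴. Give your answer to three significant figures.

63.5 K

New equilibrium: T₂ = [(1−0.55)·8.210/(4σ)]^(1/4) = 63.53 K.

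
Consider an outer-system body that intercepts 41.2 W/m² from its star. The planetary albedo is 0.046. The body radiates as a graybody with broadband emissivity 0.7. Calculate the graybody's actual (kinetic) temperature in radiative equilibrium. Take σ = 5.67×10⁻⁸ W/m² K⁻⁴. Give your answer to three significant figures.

125 kelvin

Absorbed flux (global mean): S(1−α)/4 = 41.20·0.954/4 = 9.826 W/m².
Equating to εσT⁴ with ε = 0.7: T = (9.826/0.7σ)^(1/4) = 125.4 K.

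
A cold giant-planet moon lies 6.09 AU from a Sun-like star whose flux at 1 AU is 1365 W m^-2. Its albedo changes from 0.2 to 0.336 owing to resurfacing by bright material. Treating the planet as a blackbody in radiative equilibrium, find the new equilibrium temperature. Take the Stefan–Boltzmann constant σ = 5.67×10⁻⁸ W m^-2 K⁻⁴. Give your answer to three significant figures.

By the inverse-square law, S = 1365/6.09² = 36.80 W m^-2.
With the new albedo, S(1−α₂)/4 = 6.110 W m^-2, so T₂ = 101.9 K.

102 kelvin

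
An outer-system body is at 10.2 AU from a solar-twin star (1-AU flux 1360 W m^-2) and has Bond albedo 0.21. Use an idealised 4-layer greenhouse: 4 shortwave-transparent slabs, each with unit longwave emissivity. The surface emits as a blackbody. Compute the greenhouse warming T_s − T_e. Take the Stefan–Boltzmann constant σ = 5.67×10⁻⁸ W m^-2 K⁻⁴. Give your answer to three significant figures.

40.7 kelvin

Flux at the orbit: S = 1360/(10.2)² = 13.07 W m^-2.
Top-of-atmosphere balance: σT_e⁴ = S(1−α)/4 = 2.582 W m^-2 → T_e = 82.14 K.
Surface: T_s = (5)^¼·T_e = 122.8 K.
Warming: T_s − T_e = 40.69 K.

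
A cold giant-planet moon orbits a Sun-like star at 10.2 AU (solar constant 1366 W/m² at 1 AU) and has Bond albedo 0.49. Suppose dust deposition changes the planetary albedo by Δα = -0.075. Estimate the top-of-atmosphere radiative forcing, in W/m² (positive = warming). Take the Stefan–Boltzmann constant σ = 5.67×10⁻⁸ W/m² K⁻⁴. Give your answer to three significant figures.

Flux at the orbit: S = 1366/(10.2)² = 13.13 W/m².
The change in absorbed flux is Δ[S(1−α)/4] = −SΔα/4 = 0.2462 W/m².

0.246 W/m²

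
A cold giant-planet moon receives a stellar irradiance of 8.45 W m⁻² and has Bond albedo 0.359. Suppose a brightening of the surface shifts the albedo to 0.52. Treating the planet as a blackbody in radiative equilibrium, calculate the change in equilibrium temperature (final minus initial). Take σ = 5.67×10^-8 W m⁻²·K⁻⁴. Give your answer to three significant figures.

-4.88 K

Initial: T₁ = [S(1−0.359)/(4σ)]^(1/4) = 69.91 K.
Final:   T₂ = [S(1−0.52)/(4σ)]^(1/4) = 65.03 K.
Change: 65.03 − 69.91 = -4.877 K.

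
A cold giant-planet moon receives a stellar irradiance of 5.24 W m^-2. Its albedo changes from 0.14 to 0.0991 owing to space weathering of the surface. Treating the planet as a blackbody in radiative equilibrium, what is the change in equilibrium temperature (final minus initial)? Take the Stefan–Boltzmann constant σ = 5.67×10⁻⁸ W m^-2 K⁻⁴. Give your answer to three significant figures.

0.780 K

With α = 0.14, T₁ = 66.76 K.
Final:   T₂ = [S(1−0.0991)/(4σ)]^(1/4) = 67.54 K.
ΔT = T₂ − T₁ = 0.7800 K.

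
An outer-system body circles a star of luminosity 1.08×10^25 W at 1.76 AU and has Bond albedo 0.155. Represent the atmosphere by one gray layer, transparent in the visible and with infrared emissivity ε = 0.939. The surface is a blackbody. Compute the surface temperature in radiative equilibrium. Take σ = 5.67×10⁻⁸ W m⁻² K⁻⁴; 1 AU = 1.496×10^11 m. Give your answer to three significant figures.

96.6 K

Orbital distance: d = 1.76 AU = 2.633×10^11 m.
Flux at the orbit: S = L/(4πd²) = 1.08×10^25/(4π·(2.63×10^11)²) = 12.40 W m⁻².
At the top of the atmosphere, σT_e⁴ = S(1−α)/4 = 2.619 W m⁻², giving T_e = 82.44 K.
The surface balance (absorbed SW + ε·downward IR = σT_s⁴) with T_a⁴ = T_s⁴/2 reduces to T_s = T_e·[2/(2−ε)]^¼ = 96.60 K.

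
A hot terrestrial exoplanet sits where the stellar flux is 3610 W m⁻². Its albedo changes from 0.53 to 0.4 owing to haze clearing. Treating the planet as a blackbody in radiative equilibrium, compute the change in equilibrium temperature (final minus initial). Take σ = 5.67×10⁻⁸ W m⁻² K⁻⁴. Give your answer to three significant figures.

18.5 kelvin

Before: T₁ = [3610·0.47/(4σ)]^(1/4) = 294.1 K.
After:  T₂ = [3610·0.6/(4σ)]^(1/4) = 312.6 K.
Change: 312.6 − 294.1 = 18.51 K.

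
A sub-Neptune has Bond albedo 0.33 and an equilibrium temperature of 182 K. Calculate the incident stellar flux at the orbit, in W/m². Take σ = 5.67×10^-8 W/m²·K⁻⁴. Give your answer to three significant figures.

371 W/m²

Invert the energy balance for S: S = 4σT⁴/(1−α).
The emitted flux is σT⁴ = 62.21 W/m².
S = 4·62.21/0.67 = 371.4 W/m².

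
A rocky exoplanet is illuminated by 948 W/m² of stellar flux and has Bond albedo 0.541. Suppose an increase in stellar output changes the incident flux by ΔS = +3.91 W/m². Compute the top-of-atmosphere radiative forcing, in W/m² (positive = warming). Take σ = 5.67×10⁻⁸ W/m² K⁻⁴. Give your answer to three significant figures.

TOA radiative forcing: ΔF = (1−α)ΔS/4 = 0.459·(+3.91)/4 = 0.4487 W/m².

0.449 W/m²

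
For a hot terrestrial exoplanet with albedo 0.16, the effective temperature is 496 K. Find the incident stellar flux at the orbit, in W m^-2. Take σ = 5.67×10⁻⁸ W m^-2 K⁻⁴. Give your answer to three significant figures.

16300 W m^-2

Invert the energy balance for S: S = 4σT⁴/(1−α).
The emitted flux is σT⁴ = 3432 W m^-2.
S = 4·3432/0.84 = 16340 W m^-2.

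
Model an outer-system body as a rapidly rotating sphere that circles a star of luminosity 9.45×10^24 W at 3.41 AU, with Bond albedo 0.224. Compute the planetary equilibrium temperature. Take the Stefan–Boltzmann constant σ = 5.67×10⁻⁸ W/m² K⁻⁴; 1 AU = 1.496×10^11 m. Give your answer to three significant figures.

Orbital distance: d = 3.41 AU = 5.101×10^11 m.
Spreading L over a sphere of radius d: S = 9.45×10^24/(4π·5.10×10^11²) = 2.890 W/m².
Averaging over the sphere, the absorbed flux is S(1−α)/4 = 0.5606 W/m².
Set σT⁴ = 0.5606 → T = (0.5606/σ)^(1/4) = 56.07 K.

56.1 K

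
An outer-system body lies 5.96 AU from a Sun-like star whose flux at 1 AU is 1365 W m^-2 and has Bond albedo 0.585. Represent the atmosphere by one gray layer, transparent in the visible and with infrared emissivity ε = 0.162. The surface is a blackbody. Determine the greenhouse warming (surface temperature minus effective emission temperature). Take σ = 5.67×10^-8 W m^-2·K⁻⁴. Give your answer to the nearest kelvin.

2 kelvin

Flux at the orbit: S = 1365/(5.96)² = 38.43 W m^-2.
The planet radiates to space at T_e = [S(1−α)/(4σ)]^(1/4) = 91.57 K.
Surface balance with a leaky layer gives σT_s⁴ = σT_e⁴·2/(2−ε), so T_s = T_e·[2/(2−0.162)]^(1/4) = 93.53 K.
The atmosphere warms the surface by 1.954 K.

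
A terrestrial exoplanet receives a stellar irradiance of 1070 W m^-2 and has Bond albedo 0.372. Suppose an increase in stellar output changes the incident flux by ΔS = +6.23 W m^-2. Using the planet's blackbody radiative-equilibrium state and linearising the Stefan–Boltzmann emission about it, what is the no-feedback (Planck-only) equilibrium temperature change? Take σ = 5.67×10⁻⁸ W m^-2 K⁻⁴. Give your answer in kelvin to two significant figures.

0.34 K

The baseline emission temperature is T_e = 233.3 K.
ΔF = Δ[S(1−α)]/4 = (1−0.372)·+6.23/4 = 0.9781 W m^-2.
Linearising σT⁴ gives d(σT⁴)/dT = 4σT_e³ = 2.880 W m^-2 per K.
ΔT₀ = ΔF/λ_P = 0.9781/2.880 = 0.340 K.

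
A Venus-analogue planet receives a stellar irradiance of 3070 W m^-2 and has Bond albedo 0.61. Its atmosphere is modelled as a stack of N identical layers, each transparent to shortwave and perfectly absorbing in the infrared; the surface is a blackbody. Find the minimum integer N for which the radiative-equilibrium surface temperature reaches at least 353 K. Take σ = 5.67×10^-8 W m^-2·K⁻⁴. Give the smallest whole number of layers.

OLR = S(1−α)/4 = 299.3 W m^-2; the top layer radiates at T_e = 269.6 K.
Need (N+1)T_e⁴ ≥ T_s⁴, i.e. N+1 ≥ (353/269.6)⁴ = 2.941.
The minimum whole number is N = 2.

2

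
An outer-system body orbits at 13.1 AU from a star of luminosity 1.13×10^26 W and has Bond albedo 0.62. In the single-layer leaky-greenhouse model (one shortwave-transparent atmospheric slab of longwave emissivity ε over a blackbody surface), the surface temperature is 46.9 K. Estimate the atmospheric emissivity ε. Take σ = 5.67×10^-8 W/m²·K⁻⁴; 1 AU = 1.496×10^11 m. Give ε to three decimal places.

d = 13.1 × 1.496×10^11 m = 1.960×10^12 m.
Spreading L over a sphere of radius d: S = 1.13×10^26/(4π·1.96×10^12²) = 2.341 W/m².
First, T_e = [2.341·(1−0.62)/(4σ)]^(1/4) = 44.50 K.
Inverting T_s⁴ = 2T_e⁴/(2−ε): (T_e/T_s)⁴ = 0.8108, so ε = 2(1 − 0.8108) = 0.3784.

0.378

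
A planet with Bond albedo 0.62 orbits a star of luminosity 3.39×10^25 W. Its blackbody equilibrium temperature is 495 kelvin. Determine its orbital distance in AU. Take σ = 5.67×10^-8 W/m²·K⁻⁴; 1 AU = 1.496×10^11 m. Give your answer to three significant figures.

The flux needed for this T is 4σT⁴/(1−0.62) = 35830 W/m².
S = L/(4πd²) → d = √(L/4πS) = √(3.39×10^25/(4π·35830)) = 8.677×10^9 m = 0.05800 AU.

0.0580 AU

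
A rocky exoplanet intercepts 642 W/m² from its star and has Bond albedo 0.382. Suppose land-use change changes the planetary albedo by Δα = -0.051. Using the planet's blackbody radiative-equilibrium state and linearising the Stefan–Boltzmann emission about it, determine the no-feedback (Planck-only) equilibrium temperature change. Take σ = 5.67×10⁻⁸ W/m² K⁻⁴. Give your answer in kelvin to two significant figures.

4.2 K

Unperturbed T_e = [642.0·(1−0.382)/(4σ)]^¼ = 204.5 K.
The change in absorbed flux is Δ[S(1−α)/4] = −SΔα/4 = 8.185 W/m².
Planck response: λ_P = 4σT_e³ = 4·5.67×10⁻⁸·(204.5)³ = 1.940 W/m²/K.
Hence the no-feedback warming is ΔF/(4σT_e³) = 4.22 K.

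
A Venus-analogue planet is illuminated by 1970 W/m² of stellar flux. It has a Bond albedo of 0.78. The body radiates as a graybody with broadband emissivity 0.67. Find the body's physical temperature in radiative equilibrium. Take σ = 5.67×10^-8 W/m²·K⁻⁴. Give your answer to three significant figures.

The planet absorbs (1−α)S over its disc πR² and re-emits over 4πR², so the mean absorbed flux is (1−0.78)·1970/4 = 108.3 W/m².
Equating to εσT⁴ with ε = 0.67: T = (108.3/0.67σ)^(1/4) = 231.1 K.

231 K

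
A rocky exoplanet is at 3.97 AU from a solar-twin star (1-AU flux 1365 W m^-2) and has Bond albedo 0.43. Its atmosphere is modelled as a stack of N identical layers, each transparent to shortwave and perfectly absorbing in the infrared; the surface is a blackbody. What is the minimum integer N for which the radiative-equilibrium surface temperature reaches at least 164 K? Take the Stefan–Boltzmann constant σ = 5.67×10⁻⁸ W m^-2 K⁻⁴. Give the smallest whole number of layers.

3

By the inverse-square law, S = 1365/3.97² = 86.61 W m^-2.
The effective emission temperature is T_e = [S(1−α)/(4σ)]^¼ = 121.5 K.
T_s = (N+1)^(1/4)·T_e ≥ 164 K requires N+1 ≥ (T_s/T_e)⁴ = (164/121.5)⁴ = 3.323.
So N ≥ 2.323; the smallest integer is N = 3.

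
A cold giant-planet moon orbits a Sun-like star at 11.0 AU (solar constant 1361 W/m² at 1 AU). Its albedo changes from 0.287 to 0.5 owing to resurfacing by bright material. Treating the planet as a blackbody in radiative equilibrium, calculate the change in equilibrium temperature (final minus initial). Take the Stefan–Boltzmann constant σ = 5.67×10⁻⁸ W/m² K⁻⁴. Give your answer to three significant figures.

By the inverse-square law, S = 1361/11.0² = 11.25 W/m².
Before: T₁ = [11.25·0.713/(4σ)]^(1/4) = 77.11 K.
Final:   T₂ = [S(1−0.5)/(4σ)]^(1/4) = 70.57 K.
Change: 70.57 − 77.11 = -6.547 K.

-6.55 kelvin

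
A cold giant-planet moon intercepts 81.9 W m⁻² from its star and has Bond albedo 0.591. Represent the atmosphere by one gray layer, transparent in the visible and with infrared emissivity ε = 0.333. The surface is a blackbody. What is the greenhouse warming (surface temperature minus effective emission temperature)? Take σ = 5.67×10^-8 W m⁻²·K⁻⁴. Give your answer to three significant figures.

At the top of the atmosphere, σT_e⁴ = S(1−α)/4 = 8.374 W m⁻², giving T_e = 110.2 K.
The surface balance (absorbed SW + ε·downward IR = σT_s⁴) with T_a⁴ = T_s⁴/2 reduces to T_s = T_e·[2/(2−ε)]^¼ = 115.4 K.
Greenhouse warming: T_s − T_e = 5.135 K.

5.14 K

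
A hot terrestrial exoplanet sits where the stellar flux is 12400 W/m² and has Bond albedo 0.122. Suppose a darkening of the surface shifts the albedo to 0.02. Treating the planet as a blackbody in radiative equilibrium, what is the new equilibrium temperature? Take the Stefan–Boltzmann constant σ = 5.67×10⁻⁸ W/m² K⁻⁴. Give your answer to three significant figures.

T₂ = [S(1−α₂)/(4σ)]^(1/4) = [12400·0.98/(4σ)]^(1/4) = 481.1 K.

481 K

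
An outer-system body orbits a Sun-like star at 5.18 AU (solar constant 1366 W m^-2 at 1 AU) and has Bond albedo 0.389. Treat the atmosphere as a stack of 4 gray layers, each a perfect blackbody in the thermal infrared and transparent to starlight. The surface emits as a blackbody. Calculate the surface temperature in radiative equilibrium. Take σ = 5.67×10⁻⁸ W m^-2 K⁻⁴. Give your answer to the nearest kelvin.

162 kelvin

By the inverse-square law, S = 1366/5.18² = 50.91 W m^-2.
Top-of-atmosphere balance: σT_e⁴ = S(1−α)/4 = 7.776 W m^-2 → T_e = 108.2 K.
For an N-layer opaque stack, T_s⁴ = (N+1)T_e⁴, hence T_s = (5)^(1/4)×108.2 K = 161.8 K.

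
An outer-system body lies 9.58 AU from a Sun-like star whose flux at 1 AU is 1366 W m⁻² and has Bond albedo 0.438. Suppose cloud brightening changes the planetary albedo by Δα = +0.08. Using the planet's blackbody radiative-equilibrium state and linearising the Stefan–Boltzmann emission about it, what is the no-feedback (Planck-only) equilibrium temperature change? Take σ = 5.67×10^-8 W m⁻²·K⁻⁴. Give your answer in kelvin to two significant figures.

Flux at the orbit: S = 1366/(9.58)² = 14.88 W m⁻².
Reference equilibrium: T_e = [S(1−α)/(4σ)]^(1/4) = 77.93 K.
The change in absorbed flux is Δ[S(1−α)/4] = −SΔα/4 = -0.2977 W m⁻².
Linearising σT⁴ gives d(σT⁴)/dT = 4σT_e³ = 0.1073 W m⁻² per K.
Hence the no-feedback warming is ΔF/(4σT_e³) = -2.77 K.

-2.8 K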